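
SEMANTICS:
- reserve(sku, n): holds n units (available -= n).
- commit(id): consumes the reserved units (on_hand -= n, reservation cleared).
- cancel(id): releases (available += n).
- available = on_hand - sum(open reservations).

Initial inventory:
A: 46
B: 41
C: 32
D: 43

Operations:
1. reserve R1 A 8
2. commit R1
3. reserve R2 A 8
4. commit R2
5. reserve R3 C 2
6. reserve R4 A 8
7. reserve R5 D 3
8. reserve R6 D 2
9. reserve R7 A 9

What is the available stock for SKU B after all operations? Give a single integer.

Step 1: reserve R1 A 8 -> on_hand[A=46 B=41 C=32 D=43] avail[A=38 B=41 C=32 D=43] open={R1}
Step 2: commit R1 -> on_hand[A=38 B=41 C=32 D=43] avail[A=38 B=41 C=32 D=43] open={}
Step 3: reserve R2 A 8 -> on_hand[A=38 B=41 C=32 D=43] avail[A=30 B=41 C=32 D=43] open={R2}
Step 4: commit R2 -> on_hand[A=30 B=41 C=32 D=43] avail[A=30 B=41 C=32 D=43] open={}
Step 5: reserve R3 C 2 -> on_hand[A=30 B=41 C=32 D=43] avail[A=30 B=41 C=30 D=43] open={R3}
Step 6: reserve R4 A 8 -> on_hand[A=30 B=41 C=32 D=43] avail[A=22 B=41 C=30 D=43] open={R3,R4}
Step 7: reserve R5 D 3 -> on_hand[A=30 B=41 C=32 D=43] avail[A=22 B=41 C=30 D=40] open={R3,R4,R5}
Step 8: reserve R6 D 2 -> on_hand[A=30 B=41 C=32 D=43] avail[A=22 B=41 C=30 D=38] open={R3,R4,R5,R6}
Step 9: reserve R7 A 9 -> on_hand[A=30 B=41 C=32 D=43] avail[A=13 B=41 C=30 D=38] open={R3,R4,R5,R6,R7}
Final available[B] = 41

Answer: 41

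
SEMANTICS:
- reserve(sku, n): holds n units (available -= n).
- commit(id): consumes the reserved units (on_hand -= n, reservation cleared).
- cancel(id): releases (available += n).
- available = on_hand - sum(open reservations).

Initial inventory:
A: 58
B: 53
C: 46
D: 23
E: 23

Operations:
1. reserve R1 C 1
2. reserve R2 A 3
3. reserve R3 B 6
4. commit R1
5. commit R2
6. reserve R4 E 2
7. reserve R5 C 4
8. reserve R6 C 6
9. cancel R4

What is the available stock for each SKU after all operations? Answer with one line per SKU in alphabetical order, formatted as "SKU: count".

Answer: A: 55
B: 47
C: 35
D: 23
E: 23

Derivation:
Step 1: reserve R1 C 1 -> on_hand[A=58 B=53 C=46 D=23 E=23] avail[A=58 B=53 C=45 D=23 E=23] open={R1}
Step 2: reserve R2 A 3 -> on_hand[A=58 B=53 C=46 D=23 E=23] avail[A=55 B=53 C=45 D=23 E=23] open={R1,R2}
Step 3: reserve R3 B 6 -> on_hand[A=58 B=53 C=46 D=23 E=23] avail[A=55 B=47 C=45 D=23 E=23] open={R1,R2,R3}
Step 4: commit R1 -> on_hand[A=58 B=53 C=45 D=23 E=23] avail[A=55 B=47 C=45 D=23 E=23] open={R2,R3}
Step 5: commit R2 -> on_hand[A=55 B=53 C=45 D=23 E=23] avail[A=55 B=47 C=45 D=23 E=23] open={R3}
Step 6: reserve R4 E 2 -> on_hand[A=55 B=53 C=45 D=23 E=23] avail[A=55 B=47 C=45 D=23 E=21] open={R3,R4}
Step 7: reserve R5 C 4 -> on_hand[A=55 B=53 C=45 D=23 E=23] avail[A=55 B=47 C=41 D=23 E=21] open={R3,R4,R5}
Step 8: reserve R6 C 6 -> on_hand[A=55 B=53 C=45 D=23 E=23] avail[A=55 B=47 C=35 D=23 E=21] open={R3,R4,R5,R6}
Step 9: cancel R4 -> on_hand[A=55 B=53 C=45 D=23 E=23] avail[A=55 B=47 C=35 D=23 E=23] open={R3,R5,R6}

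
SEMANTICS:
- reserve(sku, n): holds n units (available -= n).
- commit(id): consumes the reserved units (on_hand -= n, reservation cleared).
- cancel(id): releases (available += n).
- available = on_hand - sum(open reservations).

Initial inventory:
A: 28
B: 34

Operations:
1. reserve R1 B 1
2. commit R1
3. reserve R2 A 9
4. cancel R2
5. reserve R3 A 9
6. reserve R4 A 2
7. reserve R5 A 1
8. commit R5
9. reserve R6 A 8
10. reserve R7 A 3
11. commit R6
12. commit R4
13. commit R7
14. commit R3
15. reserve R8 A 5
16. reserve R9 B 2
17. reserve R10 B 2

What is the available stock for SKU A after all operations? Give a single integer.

Answer: 0

Derivation:
Step 1: reserve R1 B 1 -> on_hand[A=28 B=34] avail[A=28 B=33] open={R1}
Step 2: commit R1 -> on_hand[A=28 B=33] avail[A=28 B=33] open={}
Step 3: reserve R2 A 9 -> on_hand[A=28 B=33] avail[A=19 B=33] open={R2}
Step 4: cancel R2 -> on_hand[A=28 B=33] avail[A=28 B=33] open={}
Step 5: reserve R3 A 9 -> on_hand[A=28 B=33] avail[A=19 B=33] open={R3}
Step 6: reserve R4 A 2 -> on_hand[A=28 B=33] avail[A=17 B=33] open={R3,R4}
Step 7: reserve R5 A 1 -> on_hand[A=28 B=33] avail[A=16 B=33] open={R3,R4,R5}
Step 8: commit R5 -> on_hand[A=27 B=33] avail[A=16 B=33] open={R3,R4}
Step 9: reserve R6 A 8 -> on_hand[A=27 B=33] avail[A=8 B=33] open={R3,R4,R6}
Step 10: reserve R7 A 3 -> on_hand[A=27 B=33] avail[A=5 B=33] open={R3,R4,R6,R7}
Step 11: commit R6 -> on_hand[A=19 B=33] avail[A=5 B=33] open={R3,R4,R7}
Step 12: commit R4 -> on_hand[A=17 B=33] avail[A=5 B=33] open={R3,R7}
Step 13: commit R7 -> on_hand[A=14 B=33] avail[A=5 B=33] open={R3}
Step 14: commit R3 -> on_hand[A=5 B=33] avail[A=5 B=33] open={}
Step 15: reserve R8 A 5 -> on_hand[A=5 B=33] avail[A=0 B=33] open={R8}
Step 16: reserve R9 B 2 -> on_hand[A=5 B=33] avail[A=0 B=31] open={R8,R9}
Step 17: reserve R10 B 2 -> on_hand[A=5 B=33] avail[A=0 B=29] open={R10,R8,R9}
Final available[A] = 0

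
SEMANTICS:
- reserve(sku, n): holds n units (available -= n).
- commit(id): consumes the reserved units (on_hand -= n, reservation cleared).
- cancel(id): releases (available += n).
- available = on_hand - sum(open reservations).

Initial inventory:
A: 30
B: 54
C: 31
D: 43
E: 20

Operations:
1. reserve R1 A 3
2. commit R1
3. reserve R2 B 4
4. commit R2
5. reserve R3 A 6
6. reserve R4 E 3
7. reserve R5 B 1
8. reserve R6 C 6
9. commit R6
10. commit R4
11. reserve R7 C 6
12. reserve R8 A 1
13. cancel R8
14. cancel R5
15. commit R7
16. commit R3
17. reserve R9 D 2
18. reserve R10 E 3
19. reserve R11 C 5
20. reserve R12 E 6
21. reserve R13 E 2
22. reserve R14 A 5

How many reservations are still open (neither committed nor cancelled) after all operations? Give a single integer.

Answer: 6

Derivation:
Step 1: reserve R1 A 3 -> on_hand[A=30 B=54 C=31 D=43 E=20] avail[A=27 B=54 C=31 D=43 E=20] open={R1}
Step 2: commit R1 -> on_hand[A=27 B=54 C=31 D=43 E=20] avail[A=27 B=54 C=31 D=43 E=20] open={}
Step 3: reserve R2 B 4 -> on_hand[A=27 B=54 C=31 D=43 E=20] avail[A=27 B=50 C=31 D=43 E=20] open={R2}
Step 4: commit R2 -> on_hand[A=27 B=50 C=31 D=43 E=20] avail[A=27 B=50 C=31 D=43 E=20] open={}
Step 5: reserve R3 A 6 -> on_hand[A=27 B=50 C=31 D=43 E=20] avail[A=21 B=50 C=31 D=43 E=20] open={R3}
Step 6: reserve R4 E 3 -> on_hand[A=27 B=50 C=31 D=43 E=20] avail[A=21 B=50 C=31 D=43 E=17] open={R3,R4}
Step 7: reserve R5 B 1 -> on_hand[A=27 B=50 C=31 D=43 E=20] avail[A=21 B=49 C=31 D=43 E=17] open={R3,R4,R5}
Step 8: reserve R6 C 6 -> on_hand[A=27 B=50 C=31 D=43 E=20] avail[A=21 B=49 C=25 D=43 E=17] open={R3,R4,R5,R6}
Step 9: commit R6 -> on_hand[A=27 B=50 C=25 D=43 E=20] avail[A=21 B=49 C=25 D=43 E=17] open={R3,R4,R5}
Step 10: commit R4 -> on_hand[A=27 B=50 C=25 D=43 E=17] avail[A=21 B=49 C=25 D=43 E=17] open={R3,R5}
Step 11: reserve R7 C 6 -> on_hand[A=27 B=50 C=25 D=43 E=17] avail[A=21 B=49 C=19 D=43 E=17] open={R3,R5,R7}
Step 12: reserve R8 A 1 -> on_hand[A=27 B=50 C=25 D=43 E=17] avail[A=20 B=49 C=19 D=43 E=17] open={R3,R5,R7,R8}
Step 13: cancel R8 -> on_hand[A=27 B=50 C=25 D=43 E=17] avail[A=21 B=49 C=19 D=43 E=17] open={R3,R5,R7}
Step 14: cancel R5 -> on_hand[A=27 B=50 C=25 D=43 E=17] avail[A=21 B=50 C=19 D=43 E=17] open={R3,R7}
Step 15: commit R7 -> on_hand[A=27 B=50 C=19 D=43 E=17] avail[A=21 B=50 C=19 D=43 E=17] open={R3}
Step 16: commit R3 -> on_hand[A=21 B=50 C=19 D=43 E=17] avail[A=21 B=50 C=19 D=43 E=17] open={}
Step 17: reserve R9 D 2 -> on_hand[A=21 B=50 C=19 D=43 E=17] avail[A=21 B=50 C=19 D=41 E=17] open={R9}
Step 18: reserve R10 E 3 -> on_hand[A=21 B=50 C=19 D=43 E=17] avail[A=21 B=50 C=19 D=41 E=14] open={R10,R9}
Step 19: reserve R11 C 5 -> on_hand[A=21 B=50 C=19 D=43 E=17] avail[A=21 B=50 C=14 D=41 E=14] open={R10,R11,R9}
Step 20: reserve R12 E 6 -> on_hand[A=21 B=50 C=19 D=43 E=17] avail[A=21 B=50 C=14 D=41 E=8] open={R10,R11,R12,R9}
Step 21: reserve R13 E 2 -> on_hand[A=21 B=50 C=19 D=43 E=17] avail[A=21 B=50 C=14 D=41 E=6] open={R10,R11,R12,R13,R9}
Step 22: reserve R14 A 5 -> on_hand[A=21 B=50 C=19 D=43 E=17] avail[A=16 B=50 C=14 D=41 E=6] open={R10,R11,R12,R13,R14,R9}
Open reservations: ['R10', 'R11', 'R12', 'R13', 'R14', 'R9'] -> 6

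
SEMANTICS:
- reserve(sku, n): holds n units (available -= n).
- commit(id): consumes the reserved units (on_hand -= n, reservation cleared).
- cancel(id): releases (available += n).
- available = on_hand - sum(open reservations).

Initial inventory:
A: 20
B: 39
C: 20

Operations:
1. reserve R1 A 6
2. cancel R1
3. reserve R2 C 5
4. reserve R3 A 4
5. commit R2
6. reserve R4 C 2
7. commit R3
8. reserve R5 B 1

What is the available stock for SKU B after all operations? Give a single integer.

Step 1: reserve R1 A 6 -> on_hand[A=20 B=39 C=20] avail[A=14 B=39 C=20] open={R1}
Step 2: cancel R1 -> on_hand[A=20 B=39 C=20] avail[A=20 B=39 C=20] open={}
Step 3: reserve R2 C 5 -> on_hand[A=20 B=39 C=20] avail[A=20 B=39 C=15] open={R2}
Step 4: reserve R3 A 4 -> on_hand[A=20 B=39 C=20] avail[A=16 B=39 C=15] open={R2,R3}
Step 5: commit R2 -> on_hand[A=20 B=39 C=15] avail[A=16 B=39 C=15] open={R3}
Step 6: reserve R4 C 2 -> on_hand[A=20 B=39 C=15] avail[A=16 B=39 C=13] open={R3,R4}
Step 7: commit R3 -> on_hand[A=16 B=39 C=15] avail[A=16 B=39 C=13] open={R4}
Step 8: reserve R5 B 1 -> on_hand[A=16 B=39 C=15] avail[A=16 B=38 C=13] open={R4,R5}
Final available[B] = 38

Answer: 38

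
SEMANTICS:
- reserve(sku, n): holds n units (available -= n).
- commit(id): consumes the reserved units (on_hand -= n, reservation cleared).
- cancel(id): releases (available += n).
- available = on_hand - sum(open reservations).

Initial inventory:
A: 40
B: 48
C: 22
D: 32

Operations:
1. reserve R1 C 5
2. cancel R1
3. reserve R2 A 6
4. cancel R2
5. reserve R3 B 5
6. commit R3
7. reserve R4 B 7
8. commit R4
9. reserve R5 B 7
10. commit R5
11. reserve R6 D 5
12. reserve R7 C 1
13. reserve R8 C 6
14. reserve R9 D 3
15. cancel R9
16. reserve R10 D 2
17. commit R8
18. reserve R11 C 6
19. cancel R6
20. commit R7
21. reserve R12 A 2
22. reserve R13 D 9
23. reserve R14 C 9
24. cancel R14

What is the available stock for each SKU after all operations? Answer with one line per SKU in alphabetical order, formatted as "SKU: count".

Step 1: reserve R1 C 5 -> on_hand[A=40 B=48 C=22 D=32] avail[A=40 B=48 C=17 D=32] open={R1}
Step 2: cancel R1 -> on_hand[A=40 B=48 C=22 D=32] avail[A=40 B=48 C=22 D=32] open={}
Step 3: reserve R2 A 6 -> on_hand[A=40 B=48 C=22 D=32] avail[A=34 B=48 C=22 D=32] open={R2}
Step 4: cancel R2 -> on_hand[A=40 B=48 C=22 D=32] avail[A=40 B=48 C=22 D=32] open={}
Step 5: reserve R3 B 5 -> on_hand[A=40 B=48 C=22 D=32] avail[A=40 B=43 C=22 D=32] open={R3}
Step 6: commit R3 -> on_hand[A=40 B=43 C=22 D=32] avail[A=40 B=43 C=22 D=32] open={}
Step 7: reserve R4 B 7 -> on_hand[A=40 B=43 C=22 D=32] avail[A=40 B=36 C=22 D=32] open={R4}
Step 8: commit R4 -> on_hand[A=40 B=36 C=22 D=32] avail[A=40 B=36 C=22 D=32] open={}
Step 9: reserve R5 B 7 -> on_hand[A=40 B=36 C=22 D=32] avail[A=40 B=29 C=22 D=32] open={R5}
Step 10: commit R5 -> on_hand[A=40 B=29 C=22 D=32] avail[A=40 B=29 C=22 D=32] open={}
Step 11: reserve R6 D 5 -> on_hand[A=40 B=29 C=22 D=32] avail[A=40 B=29 C=22 D=27] open={R6}
Step 12: reserve R7 C 1 -> on_hand[A=40 B=29 C=22 D=32] avail[A=40 B=29 C=21 D=27] open={R6,R7}
Step 13: reserve R8 C 6 -> on_hand[A=40 B=29 C=22 D=32] avail[A=40 B=29 C=15 D=27] open={R6,R7,R8}
Step 14: reserve R9 D 3 -> on_hand[A=40 B=29 C=22 D=32] avail[A=40 B=29 C=15 D=24] open={R6,R7,R8,R9}
Step 15: cancel R9 -> on_hand[A=40 B=29 C=22 D=32] avail[A=40 B=29 C=15 D=27] open={R6,R7,R8}
Step 16: reserve R10 D 2 -> on_hand[A=40 B=29 C=22 D=32] avail[A=40 B=29 C=15 D=25] open={R10,R6,R7,R8}
Step 17: commit R8 -> on_hand[A=40 B=29 C=16 D=32] avail[A=40 B=29 C=15 D=25] open={R10,R6,R7}
Step 18: reserve R11 C 6 -> on_hand[A=40 B=29 C=16 D=32] avail[A=40 B=29 C=9 D=25] open={R10,R11,R6,R7}
Step 19: cancel R6 -> on_hand[A=40 B=29 C=16 D=32] avail[A=40 B=29 C=9 D=30] open={R10,R11,R7}
Step 20: commit R7 -> on_hand[A=40 B=29 C=15 D=32] avail[A=40 B=29 C=9 D=30] open={R10,R11}
Step 21: reserve R12 A 2 -> on_hand[A=40 B=29 C=15 D=32] avail[A=38 B=29 C=9 D=30] open={R10,R11,R12}
Step 22: reserve R13 D 9 -> on_hand[A=40 B=29 C=15 D=32] avail[A=38 B=29 C=9 D=21] open={R10,R11,R12,R13}
Step 23: reserve R14 C 9 -> on_hand[A=40 B=29 C=15 D=32] avail[A=38 B=29 C=0 D=21] open={R10,R11,R12,R13,R14}
Step 24: cancel R14 -> on_hand[A=40 B=29 C=15 D=32] avail[A=38 B=29 C=9 D=21] open={R10,R11,R12,R13}

Answer: A: 38
B: 29
C: 9
D: 21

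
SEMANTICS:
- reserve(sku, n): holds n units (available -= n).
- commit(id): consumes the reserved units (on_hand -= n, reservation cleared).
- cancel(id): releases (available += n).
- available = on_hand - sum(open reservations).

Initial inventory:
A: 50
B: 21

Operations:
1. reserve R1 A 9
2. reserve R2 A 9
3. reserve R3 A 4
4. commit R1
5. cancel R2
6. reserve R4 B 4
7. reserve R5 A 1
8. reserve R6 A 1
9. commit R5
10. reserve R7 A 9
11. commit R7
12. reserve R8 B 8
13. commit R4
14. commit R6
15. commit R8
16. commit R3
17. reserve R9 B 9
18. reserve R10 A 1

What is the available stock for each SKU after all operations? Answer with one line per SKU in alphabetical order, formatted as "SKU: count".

Answer: A: 25
B: 0

Derivation:
Step 1: reserve R1 A 9 -> on_hand[A=50 B=21] avail[A=41 B=21] open={R1}
Step 2: reserve R2 A 9 -> on_hand[A=50 B=21] avail[A=32 B=21] open={R1,R2}
Step 3: reserve R3 A 4 -> on_hand[A=50 B=21] avail[A=28 B=21] open={R1,R2,R3}
Step 4: commit R1 -> on_hand[A=41 B=21] avail[A=28 B=21] open={R2,R3}
Step 5: cancel R2 -> on_hand[A=41 B=21] avail[A=37 B=21] open={R3}
Step 6: reserve R4 B 4 -> on_hand[A=41 B=21] avail[A=37 B=17] open={R3,R4}
Step 7: reserve R5 A 1 -> on_hand[A=41 B=21] avail[A=36 B=17] open={R3,R4,R5}
Step 8: reserve R6 A 1 -> on_hand[A=41 B=21] avail[A=35 B=17] open={R3,R4,R5,R6}
Step 9: commit R5 -> on_hand[A=40 B=21] avail[A=35 B=17] open={R3,R4,R6}
Step 10: reserve R7 A 9 -> on_hand[A=40 B=21] avail[A=26 B=17] open={R3,R4,R6,R7}
Step 11: commit R7 -> on_hand[A=31 B=21] avail[A=26 B=17] open={R3,R4,R6}
Step 12: reserve R8 B 8 -> on_hand[A=31 B=21] avail[A=26 B=9] open={R3,R4,R6,R8}
Step 13: commit R4 -> on_hand[A=31 B=17] avail[A=26 B=9] open={R3,R6,R8}
Step 14: commit R6 -> on_hand[A=30 B=17] avail[A=26 B=9] open={R3,R8}
Step 15: commit R8 -> on_hand[A=30 B=9] avail[A=26 B=9] open={R3}
Step 16: commit R3 -> on_hand[A=26 B=9] avail[A=26 B=9] open={}
Step 17: reserve R9 B 9 -> on_hand[A=26 B=9] avail[A=26 B=0] open={R9}
Step 18: reserve R10 A 1 -> on_hand[A=26 B=9] avail[A=25 B=0] open={R10,R9}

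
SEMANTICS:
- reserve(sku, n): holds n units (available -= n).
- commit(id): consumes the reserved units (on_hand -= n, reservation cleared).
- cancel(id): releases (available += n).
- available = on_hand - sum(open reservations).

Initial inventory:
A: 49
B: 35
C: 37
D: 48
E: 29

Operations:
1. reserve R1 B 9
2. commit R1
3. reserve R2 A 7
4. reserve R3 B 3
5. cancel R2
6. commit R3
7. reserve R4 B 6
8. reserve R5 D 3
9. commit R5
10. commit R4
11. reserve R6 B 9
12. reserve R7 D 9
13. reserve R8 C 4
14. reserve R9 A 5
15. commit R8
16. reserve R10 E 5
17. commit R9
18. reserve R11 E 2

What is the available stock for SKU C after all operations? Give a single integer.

Answer: 33

Derivation:
Step 1: reserve R1 B 9 -> on_hand[A=49 B=35 C=37 D=48 E=29] avail[A=49 B=26 C=37 D=48 E=29] open={R1}
Step 2: commit R1 -> on_hand[A=49 B=26 C=37 D=48 E=29] avail[A=49 B=26 C=37 D=48 E=29] open={}
Step 3: reserve R2 A 7 -> on_hand[A=49 B=26 C=37 D=48 E=29] avail[A=42 B=26 C=37 D=48 E=29] open={R2}
Step 4: reserve R3 B 3 -> on_hand[A=49 B=26 C=37 D=48 E=29] avail[A=42 B=23 C=37 D=48 E=29] open={R2,R3}
Step 5: cancel R2 -> on_hand[A=49 B=26 C=37 D=48 E=29] avail[A=49 B=23 C=37 D=48 E=29] open={R3}
Step 6: commit R3 -> on_hand[A=49 B=23 C=37 D=48 E=29] avail[A=49 B=23 C=37 D=48 E=29] open={}
Step 7: reserve R4 B 6 -> on_hand[A=49 B=23 C=37 D=48 E=29] avail[A=49 B=17 C=37 D=48 E=29] open={R4}
Step 8: reserve R5 D 3 -> on_hand[A=49 B=23 C=37 D=48 E=29] avail[A=49 B=17 C=37 D=45 E=29] open={R4,R5}
Step 9: commit R5 -> on_hand[A=49 B=23 C=37 D=45 E=29] avail[A=49 B=17 C=37 D=45 E=29] open={R4}
Step 10: commit R4 -> on_hand[A=49 B=17 C=37 D=45 E=29] avail[A=49 B=17 C=37 D=45 E=29] open={}
Step 11: reserve R6 B 9 -> on_hand[A=49 B=17 C=37 D=45 E=29] avail[A=49 B=8 C=37 D=45 E=29] open={R6}
Step 12: reserve R7 D 9 -> on_hand[A=49 B=17 C=37 D=45 E=29] avail[A=49 B=8 C=37 D=36 E=29] open={R6,R7}
Step 13: reserve R8 C 4 -> on_hand[A=49 B=17 C=37 D=45 E=29] avail[A=49 B=8 C=33 D=36 E=29] open={R6,R7,R8}
Step 14: reserve R9 A 5 -> on_hand[A=49 B=17 C=37 D=45 E=29] avail[A=44 B=8 C=33 D=36 E=29] open={R6,R7,R8,R9}
Step 15: commit R8 -> on_hand[A=49 B=17 C=33 D=45 E=29] avail[A=44 B=8 C=33 D=36 E=29] open={R6,R7,R9}
Step 16: reserve R10 E 5 -> on_hand[A=49 B=17 C=33 D=45 E=29] avail[A=44 B=8 C=33 D=36 E=24] open={R10,R6,R7,R9}
Step 17: commit R9 -> on_hand[A=44 B=17 C=33 D=45 E=29] avail[A=44 B=8 C=33 D=36 E=24] open={R10,R6,R7}
Step 18: reserve R11 E 2 -> on_hand[A=44 B=17 C=33 D=45 E=29] avail[A=44 B=8 C=33 D=36 E=22] open={R10,R11,R6,R7}
Final available[C] = 33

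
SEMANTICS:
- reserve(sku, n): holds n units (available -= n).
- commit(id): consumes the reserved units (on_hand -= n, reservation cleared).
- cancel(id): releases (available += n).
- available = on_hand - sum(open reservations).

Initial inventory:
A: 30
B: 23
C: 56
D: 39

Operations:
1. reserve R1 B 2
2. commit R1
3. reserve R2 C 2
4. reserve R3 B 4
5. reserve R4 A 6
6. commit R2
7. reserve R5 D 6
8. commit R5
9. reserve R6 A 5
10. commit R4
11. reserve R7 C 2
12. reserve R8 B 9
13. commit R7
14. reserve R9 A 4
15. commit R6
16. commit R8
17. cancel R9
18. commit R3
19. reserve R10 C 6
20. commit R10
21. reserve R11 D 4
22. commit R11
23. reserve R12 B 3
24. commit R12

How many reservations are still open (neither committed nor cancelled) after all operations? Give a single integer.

Answer: 0

Derivation:
Step 1: reserve R1 B 2 -> on_hand[A=30 B=23 C=56 D=39] avail[A=30 B=21 C=56 D=39] open={R1}
Step 2: commit R1 -> on_hand[A=30 B=21 C=56 D=39] avail[A=30 B=21 C=56 D=39] open={}
Step 3: reserve R2 C 2 -> on_hand[A=30 B=21 C=56 D=39] avail[A=30 B=21 C=54 D=39] open={R2}
Step 4: reserve R3 B 4 -> on_hand[A=30 B=21 C=56 D=39] avail[A=30 B=17 C=54 D=39] open={R2,R3}
Step 5: reserve R4 A 6 -> on_hand[A=30 B=21 C=56 D=39] avail[A=24 B=17 C=54 D=39] open={R2,R3,R4}
Step 6: commit R2 -> on_hand[A=30 B=21 C=54 D=39] avail[A=24 B=17 C=54 D=39] open={R3,R4}
Step 7: reserve R5 D 6 -> on_hand[A=30 B=21 C=54 D=39] avail[A=24 B=17 C=54 D=33] open={R3,R4,R5}
Step 8: commit R5 -> on_hand[A=30 B=21 C=54 D=33] avail[A=24 B=17 C=54 D=33] open={R3,R4}
Step 9: reserve R6 A 5 -> on_hand[A=30 B=21 C=54 D=33] avail[A=19 B=17 C=54 D=33] open={R3,R4,R6}
Step 10: commit R4 -> on_hand[A=24 B=21 C=54 D=33] avail[A=19 B=17 C=54 D=33] open={R3,R6}
Step 11: reserve R7 C 2 -> on_hand[A=24 B=21 C=54 D=33] avail[A=19 B=17 C=52 D=33] open={R3,R6,R7}
Step 12: reserve R8 B 9 -> on_hand[A=24 B=21 C=54 D=33] avail[A=19 B=8 C=52 D=33] open={R3,R6,R7,R8}
Step 13: commit R7 -> on_hand[A=24 B=21 C=52 D=33] avail[A=19 B=8 C=52 D=33] open={R3,R6,R8}
Step 14: reserve R9 A 4 -> on_hand[A=24 B=21 C=52 D=33] avail[A=15 B=8 C=52 D=33] open={R3,R6,R8,R9}
Step 15: commit R6 -> on_hand[A=19 B=21 C=52 D=33] avail[A=15 B=8 C=52 D=33] open={R3,R8,R9}
Step 16: commit R8 -> on_hand[A=19 B=12 C=52 D=33] avail[A=15 B=8 C=52 D=33] open={R3,R9}
Step 17: cancel R9 -> on_hand[A=19 B=12 C=52 D=33] avail[A=19 B=8 C=52 D=33] open={R3}
Step 18: commit R3 -> on_hand[A=19 B=8 C=52 D=33] avail[A=19 B=8 C=52 D=33] open={}
Step 19: reserve R10 C 6 -> on_hand[A=19 B=8 C=52 D=33] avail[A=19 B=8 C=46 D=33] open={R10}
Step 20: commit R10 -> on_hand[A=19 B=8 C=46 D=33] avail[A=19 B=8 C=46 D=33] open={}
Step 21: reserve R11 D 4 -> on_hand[A=19 B=8 C=46 D=33] avail[A=19 B=8 C=46 D=29] open={R11}
Step 22: commit R11 -> on_hand[A=19 B=8 C=46 D=29] avail[A=19 B=8 C=46 D=29] open={}
Step 23: reserve R12 B 3 -> on_hand[A=19 B=8 C=46 D=29] avail[A=19 B=5 C=46 D=29] open={R12}
Step 24: commit R12 -> on_hand[A=19 B=5 C=46 D=29] avail[A=19 B=5 C=46 D=29] open={}
Open reservations: [] -> 0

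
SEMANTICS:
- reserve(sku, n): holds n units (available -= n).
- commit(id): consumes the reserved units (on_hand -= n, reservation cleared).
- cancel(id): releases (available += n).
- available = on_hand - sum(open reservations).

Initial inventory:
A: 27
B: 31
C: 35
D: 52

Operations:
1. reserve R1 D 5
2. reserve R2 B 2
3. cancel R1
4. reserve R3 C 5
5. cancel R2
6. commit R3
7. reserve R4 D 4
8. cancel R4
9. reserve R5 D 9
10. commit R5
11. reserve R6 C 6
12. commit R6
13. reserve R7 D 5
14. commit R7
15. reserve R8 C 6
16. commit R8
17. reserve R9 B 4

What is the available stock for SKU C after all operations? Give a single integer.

Step 1: reserve R1 D 5 -> on_hand[A=27 B=31 C=35 D=52] avail[A=27 B=31 C=35 D=47] open={R1}
Step 2: reserve R2 B 2 -> on_hand[A=27 B=31 C=35 D=52] avail[A=27 B=29 C=35 D=47] open={R1,R2}
Step 3: cancel R1 -> on_hand[A=27 B=31 C=35 D=52] avail[A=27 B=29 C=35 D=52] open={R2}
Step 4: reserve R3 C 5 -> on_hand[A=27 B=31 C=35 D=52] avail[A=27 B=29 C=30 D=52] open={R2,R3}
Step 5: cancel R2 -> on_hand[A=27 B=31 C=35 D=52] avail[A=27 B=31 C=30 D=52] open={R3}
Step 6: commit R3 -> on_hand[A=27 B=31 C=30 D=52] avail[A=27 B=31 C=30 D=52] open={}
Step 7: reserve R4 D 4 -> on_hand[A=27 B=31 C=30 D=52] avail[A=27 B=31 C=30 D=48] open={R4}
Step 8: cancel R4 -> on_hand[A=27 B=31 C=30 D=52] avail[A=27 B=31 C=30 D=52] open={}
Step 9: reserve R5 D 9 -> on_hand[A=27 B=31 C=30 D=52] avail[A=27 B=31 C=30 D=43] open={R5}
Step 10: commit R5 -> on_hand[A=27 B=31 C=30 D=43] avail[A=27 B=31 C=30 D=43] open={}
Step 11: reserve R6 C 6 -> on_hand[A=27 B=31 C=30 D=43] avail[A=27 B=31 C=24 D=43] open={R6}
Step 12: commit R6 -> on_hand[A=27 B=31 C=24 D=43] avail[A=27 B=31 C=24 D=43] open={}
Step 13: reserve R7 D 5 -> on_hand[A=27 B=31 C=24 D=43] avail[A=27 B=31 C=24 D=38] open={R7}
Step 14: commit R7 -> on_hand[A=27 B=31 C=24 D=38] avail[A=27 B=31 C=24 D=38] open={}
Step 15: reserve R8 C 6 -> on_hand[A=27 B=31 C=24 D=38] avail[A=27 B=31 C=18 D=38] open={R8}
Step 16: commit R8 -> on_hand[A=27 B=31 C=18 D=38] avail[A=27 B=31 C=18 D=38] open={}
Step 17: reserve R9 B 4 -> on_hand[A=27 B=31 C=18 D=38] avail[A=27 B=27 C=18 D=38] open={R9}
Final available[C] = 18

Answer: 18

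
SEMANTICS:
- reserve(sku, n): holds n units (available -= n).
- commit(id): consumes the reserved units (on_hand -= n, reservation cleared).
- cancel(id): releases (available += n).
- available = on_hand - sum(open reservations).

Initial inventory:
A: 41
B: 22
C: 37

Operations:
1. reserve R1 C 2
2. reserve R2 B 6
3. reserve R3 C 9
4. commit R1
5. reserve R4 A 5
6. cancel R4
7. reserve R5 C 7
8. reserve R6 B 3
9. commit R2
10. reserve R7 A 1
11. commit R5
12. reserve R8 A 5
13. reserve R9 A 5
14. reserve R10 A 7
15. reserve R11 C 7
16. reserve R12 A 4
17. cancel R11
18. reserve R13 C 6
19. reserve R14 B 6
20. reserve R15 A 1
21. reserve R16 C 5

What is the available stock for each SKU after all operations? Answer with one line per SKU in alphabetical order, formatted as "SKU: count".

Answer: A: 18
B: 7
C: 8

Derivation:
Step 1: reserve R1 C 2 -> on_hand[A=41 B=22 C=37] avail[A=41 B=22 C=35] open={R1}
Step 2: reserve R2 B 6 -> on_hand[A=41 B=22 C=37] avail[A=41 B=16 C=35] open={R1,R2}
Step 3: reserve R3 C 9 -> on_hand[A=41 B=22 C=37] avail[A=41 B=16 C=26] open={R1,R2,R3}
Step 4: commit R1 -> on_hand[A=41 B=22 C=35] avail[A=41 B=16 C=26] open={R2,R3}
Step 5: reserve R4 A 5 -> on_hand[A=41 B=22 C=35] avail[A=36 B=16 C=26] open={R2,R3,R4}
Step 6: cancel R4 -> on_hand[A=41 B=22 C=35] avail[A=41 B=16 C=26] open={R2,R3}
Step 7: reserve R5 C 7 -> on_hand[A=41 B=22 C=35] avail[A=41 B=16 C=19] open={R2,R3,R5}
Step 8: reserve R6 B 3 -> on_hand[A=41 B=22 C=35] avail[A=41 B=13 C=19] open={R2,R3,R5,R6}
Step 9: commit R2 -> on_hand[A=41 B=16 C=35] avail[A=41 B=13 C=19] open={R3,R5,R6}
Step 10: reserve R7 A 1 -> on_hand[A=41 B=16 C=35] avail[A=40 B=13 C=19] open={R3,R5,R6,R7}
Step 11: commit R5 -> on_hand[A=41 B=16 C=28] avail[A=40 B=13 C=19] open={R3,R6,R7}
Step 12: reserve R8 A 5 -> on_hand[A=41 B=16 C=28] avail[A=35 B=13 C=19] open={R3,R6,R7,R8}
Step 13: reserve R9 A 5 -> on_hand[A=41 B=16 C=28] avail[A=30 B=13 C=19] open={R3,R6,R7,R8,R9}
Step 14: reserve R10 A 7 -> on_hand[A=41 B=16 C=28] avail[A=23 B=13 C=19] open={R10,R3,R6,R7,R8,R9}
Step 15: reserve R11 C 7 -> on_hand[A=41 B=16 C=28] avail[A=23 B=13 C=12] open={R10,R11,R3,R6,R7,R8,R9}
Step 16: reserve R12 A 4 -> on_hand[A=41 B=16 C=28] avail[A=19 B=13 C=12] open={R10,R11,R12,R3,R6,R7,R8,R9}
Step 17: cancel R11 -> on_hand[A=41 B=16 C=28] avail[A=19 B=13 C=19] open={R10,R12,R3,R6,R7,R8,R9}
Step 18: reserve R13 C 6 -> on_hand[A=41 B=16 C=28] avail[A=19 B=13 C=13] open={R10,R12,R13,R3,R6,R7,R8,R9}
Step 19: reserve R14 B 6 -> on_hand[A=41 B=16 C=28] avail[A=19 B=7 C=13] open={R10,R12,R13,R14,R3,R6,R7,R8,R9}
Step 20: reserve R15 A 1 -> on_hand[A=41 B=16 C=28] avail[A=18 B=7 C=13] open={R10,R12,R13,R14,R15,R3,R6,R7,R8,R9}
Step 21: reserve R16 C 5 -> on_hand[A=41 B=16 C=28] avail[A=18 B=7 C=8] open={R10,R12,R13,R14,R15,R16,R3,R6,R7,R8,R9}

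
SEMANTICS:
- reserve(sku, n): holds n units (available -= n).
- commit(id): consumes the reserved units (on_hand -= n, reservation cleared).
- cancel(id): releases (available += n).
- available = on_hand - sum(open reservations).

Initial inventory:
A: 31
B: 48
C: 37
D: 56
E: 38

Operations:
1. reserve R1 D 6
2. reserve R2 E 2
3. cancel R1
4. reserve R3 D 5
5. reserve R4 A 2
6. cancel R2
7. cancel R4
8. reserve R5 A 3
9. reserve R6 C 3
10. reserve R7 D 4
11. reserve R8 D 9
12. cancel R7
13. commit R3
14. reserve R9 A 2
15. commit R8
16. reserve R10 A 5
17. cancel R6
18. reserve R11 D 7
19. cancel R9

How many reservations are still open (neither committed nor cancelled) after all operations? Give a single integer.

Answer: 3

Derivation:
Step 1: reserve R1 D 6 -> on_hand[A=31 B=48 C=37 D=56 E=38] avail[A=31 B=48 C=37 D=50 E=38] open={R1}
Step 2: reserve R2 E 2 -> on_hand[A=31 B=48 C=37 D=56 E=38] avail[A=31 B=48 C=37 D=50 E=36] open={R1,R2}
Step 3: cancel R1 -> on_hand[A=31 B=48 C=37 D=56 E=38] avail[A=31 B=48 C=37 D=56 E=36] open={R2}
Step 4: reserve R3 D 5 -> on_hand[A=31 B=48 C=37 D=56 E=38] avail[A=31 B=48 C=37 D=51 E=36] open={R2,R3}
Step 5: reserve R4 A 2 -> on_hand[A=31 B=48 C=37 D=56 E=38] avail[A=29 B=48 C=37 D=51 E=36] open={R2,R3,R4}
Step 6: cancel R2 -> on_hand[A=31 B=48 C=37 D=56 E=38] avail[A=29 B=48 C=37 D=51 E=38] open={R3,R4}
Step 7: cancel R4 -> on_hand[A=31 B=48 C=37 D=56 E=38] avail[A=31 B=48 C=37 D=51 E=38] open={R3}
Step 8: reserve R5 A 3 -> on_hand[A=31 B=48 C=37 D=56 E=38] avail[A=28 B=48 C=37 D=51 E=38] open={R3,R5}
Step 9: reserve R6 C 3 -> on_hand[A=31 B=48 C=37 D=56 E=38] avail[A=28 B=48 C=34 D=51 E=38] open={R3,R5,R6}
Step 10: reserve R7 D 4 -> on_hand[A=31 B=48 C=37 D=56 E=38] avail[A=28 B=48 C=34 D=47 E=38] open={R3,R5,R6,R7}
Step 11: reserve R8 D 9 -> on_hand[A=31 B=48 C=37 D=56 E=38] avail[A=28 B=48 C=34 D=38 E=38] open={R3,R5,R6,R7,R8}
Step 12: cancel R7 -> on_hand[A=31 B=48 C=37 D=56 E=38] avail[A=28 B=48 C=34 D=42 E=38] open={R3,R5,R6,R8}
Step 13: commit R3 -> on_hand[A=31 B=48 C=37 D=51 E=38] avail[A=28 B=48 C=34 D=42 E=38] open={R5,R6,R8}
Step 14: reserve R9 A 2 -> on_hand[A=31 B=48 C=37 D=51 E=38] avail[A=26 B=48 C=34 D=42 E=38] open={R5,R6,R8,R9}
Step 15: commit R8 -> on_hand[A=31 B=48 C=37 D=42 E=38] avail[A=26 B=48 C=34 D=42 E=38] open={R5,R6,R9}
Step 16: reserve R10 A 5 -> on_hand[A=31 B=48 C=37 D=42 E=38] avail[A=21 B=48 C=34 D=42 E=38] open={R10,R5,R6,R9}
Step 17: cancel R6 -> on_hand[A=31 B=48 C=37 D=42 E=38] avail[A=21 B=48 C=37 D=42 E=38] open={R10,R5,R9}
Step 18: reserve R11 D 7 -> on_hand[A=31 B=48 C=37 D=42 E=38] avail[A=21 B=48 C=37 D=35 E=38] open={R10,R11,R5,R9}
Step 19: cancel R9 -> on_hand[A=31 B=48 C=37 D=42 E=38] avail[A=23 B=48 C=37 D=35 E=38] open={R10,R11,R5}
Open reservations: ['R10', 'R11', 'R5'] -> 3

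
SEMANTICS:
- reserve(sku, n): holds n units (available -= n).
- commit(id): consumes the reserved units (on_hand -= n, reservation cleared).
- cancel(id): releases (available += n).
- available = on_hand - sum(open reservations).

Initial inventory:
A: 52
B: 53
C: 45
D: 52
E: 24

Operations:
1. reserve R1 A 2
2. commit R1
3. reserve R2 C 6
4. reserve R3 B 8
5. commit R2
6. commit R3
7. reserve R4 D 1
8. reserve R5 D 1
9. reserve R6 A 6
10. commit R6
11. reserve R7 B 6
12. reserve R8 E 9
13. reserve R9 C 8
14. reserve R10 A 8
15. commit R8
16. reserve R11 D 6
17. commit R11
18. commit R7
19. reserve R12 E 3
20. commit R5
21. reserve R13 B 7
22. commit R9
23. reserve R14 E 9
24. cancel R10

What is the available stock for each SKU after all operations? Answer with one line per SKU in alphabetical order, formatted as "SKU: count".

Answer: A: 44
B: 32
C: 31
D: 44
E: 3

Derivation:
Step 1: reserve R1 A 2 -> on_hand[A=52 B=53 C=45 D=52 E=24] avail[A=50 B=53 C=45 D=52 E=24] open={R1}
Step 2: commit R1 -> on_hand[A=50 B=53 C=45 D=52 E=24] avail[A=50 B=53 C=45 D=52 E=24] open={}
Step 3: reserve R2 C 6 -> on_hand[A=50 B=53 C=45 D=52 E=24] avail[A=50 B=53 C=39 D=52 E=24] open={R2}
Step 4: reserve R3 B 8 -> on_hand[A=50 B=53 C=45 D=52 E=24] avail[A=50 B=45 C=39 D=52 E=24] open={R2,R3}
Step 5: commit R2 -> on_hand[A=50 B=53 C=39 D=52 E=24] avail[A=50 B=45 C=39 D=52 E=24] open={R3}
Step 6: commit R3 -> on_hand[A=50 B=45 C=39 D=52 E=24] avail[A=50 B=45 C=39 D=52 E=24] open={}
Step 7: reserve R4 D 1 -> on_hand[A=50 B=45 C=39 D=52 E=24] avail[A=50 B=45 C=39 D=51 E=24] open={R4}
Step 8: reserve R5 D 1 -> on_hand[A=50 B=45 C=39 D=52 E=24] avail[A=50 B=45 C=39 D=50 E=24] open={R4,R5}
Step 9: reserve R6 A 6 -> on_hand[A=50 B=45 C=39 D=52 E=24] avail[A=44 B=45 C=39 D=50 E=24] open={R4,R5,R6}
Step 10: commit R6 -> on_hand[A=44 B=45 C=39 D=52 E=24] avail[A=44 B=45 C=39 D=50 E=24] open={R4,R5}
Step 11: reserve R7 B 6 -> on_hand[A=44 B=45 C=39 D=52 E=24] avail[A=44 B=39 C=39 D=50 E=24] open={R4,R5,R7}
Step 12: reserve R8 E 9 -> on_hand[A=44 B=45 C=39 D=52 E=24] avail[A=44 B=39 C=39 D=50 E=15] open={R4,R5,R7,R8}
Step 13: reserve R9 C 8 -> on_hand[A=44 B=45 C=39 D=52 E=24] avail[A=44 B=39 C=31 D=50 E=15] open={R4,R5,R7,R8,R9}
Step 14: reserve R10 A 8 -> on_hand[A=44 B=45 C=39 D=52 E=24] avail[A=36 B=39 C=31 D=50 E=15] open={R10,R4,R5,R7,R8,R9}
Step 15: commit R8 -> on_hand[A=44 B=45 C=39 D=52 E=15] avail[A=36 B=39 C=31 D=50 E=15] open={R10,R4,R5,R7,R9}
Step 16: reserve R11 D 6 -> on_hand[A=44 B=45 C=39 D=52 E=15] avail[A=36 B=39 C=31 D=44 E=15] open={R10,R11,R4,R5,R7,R9}
Step 17: commit R11 -> on_hand[A=44 B=45 C=39 D=46 E=15] avail[A=36 B=39 C=31 D=44 E=15] open={R10,R4,R5,R7,R9}
Step 18: commit R7 -> on_hand[A=44 B=39 C=39 D=46 E=15] avail[A=36 B=39 C=31 D=44 E=15] open={R10,R4,R5,R9}
Step 19: reserve R12 E 3 -> on_hand[A=44 B=39 C=39 D=46 E=15] avail[A=36 B=39 C=31 D=44 E=12] open={R10,R12,R4,R5,R9}
Step 20: commit R5 -> on_hand[A=44 B=39 C=39 D=45 E=15] avail[A=36 B=39 C=31 D=44 E=12] open={R10,R12,R4,R9}
Step 21: reserve R13 B 7 -> on_hand[A=44 B=39 C=39 D=45 E=15] avail[A=36 B=32 C=31 D=44 E=12] open={R10,R12,R13,R4,R9}
Step 22: commit R9 -> on_hand[A=44 B=39 C=31 D=45 E=15] avail[A=36 B=32 C=31 D=44 E=12] open={R10,R12,R13,R4}
Step 23: reserve R14 E 9 -> on_hand[A=44 B=39 C=31 D=45 E=15] avail[A=36 B=32 C=31 D=44 E=3] open={R10,R12,R13,R14,R4}
Step 24: cancel R10 -> on_hand[A=44 B=39 C=31 D=45 E=15] avail[A=44 B=32 C=31 D=44 E=3] open={R12,R13,R14,R4}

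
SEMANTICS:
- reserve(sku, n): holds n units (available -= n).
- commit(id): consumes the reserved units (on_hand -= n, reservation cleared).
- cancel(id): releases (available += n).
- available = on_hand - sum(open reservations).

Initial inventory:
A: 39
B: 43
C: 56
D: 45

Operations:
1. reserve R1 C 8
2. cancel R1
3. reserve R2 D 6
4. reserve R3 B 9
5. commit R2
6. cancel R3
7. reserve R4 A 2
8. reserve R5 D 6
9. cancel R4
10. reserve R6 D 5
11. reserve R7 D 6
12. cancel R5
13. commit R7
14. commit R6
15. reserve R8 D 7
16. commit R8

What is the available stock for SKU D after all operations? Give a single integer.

Step 1: reserve R1 C 8 -> on_hand[A=39 B=43 C=56 D=45] avail[A=39 B=43 C=48 D=45] open={R1}
Step 2: cancel R1 -> on_hand[A=39 B=43 C=56 D=45] avail[A=39 B=43 C=56 D=45] open={}
Step 3: reserve R2 D 6 -> on_hand[A=39 B=43 C=56 D=45] avail[A=39 B=43 C=56 D=39] open={R2}
Step 4: reserve R3 B 9 -> on_hand[A=39 B=43 C=56 D=45] avail[A=39 B=34 C=56 D=39] open={R2,R3}
Step 5: commit R2 -> on_hand[A=39 B=43 C=56 D=39] avail[A=39 B=34 C=56 D=39] open={R3}
Step 6: cancel R3 -> on_hand[A=39 B=43 C=56 D=39] avail[A=39 B=43 C=56 D=39] open={}
Step 7: reserve R4 A 2 -> on_hand[A=39 B=43 C=56 D=39] avail[A=37 B=43 C=56 D=39] open={R4}
Step 8: reserve R5 D 6 -> on_hand[A=39 B=43 C=56 D=39] avail[A=37 B=43 C=56 D=33] open={R4,R5}
Step 9: cancel R4 -> on_hand[A=39 B=43 C=56 D=39] avail[A=39 B=43 C=56 D=33] open={R5}
Step 10: reserve R6 D 5 -> on_hand[A=39 B=43 C=56 D=39] avail[A=39 B=43 C=56 D=28] open={R5,R6}
Step 11: reserve R7 D 6 -> on_hand[A=39 B=43 C=56 D=39] avail[A=39 B=43 C=56 D=22] open={R5,R6,R7}
Step 12: cancel R5 -> on_hand[A=39 B=43 C=56 D=39] avail[A=39 B=43 C=56 D=28] open={R6,R7}
Step 13: commit R7 -> on_hand[A=39 B=43 C=56 D=33] avail[A=39 B=43 C=56 D=28] open={R6}
Step 14: commit R6 -> on_hand[A=39 B=43 C=56 D=28] avail[A=39 B=43 C=56 D=28] open={}
Step 15: reserve R8 D 7 -> on_hand[A=39 B=43 C=56 D=28] avail[A=39 B=43 C=56 D=21] open={R8}
Step 16: commit R8 -> on_hand[A=39 B=43 C=56 D=21] avail[A=39 B=43 C=56 D=21] open={}
Final available[D] = 21

Answer: 21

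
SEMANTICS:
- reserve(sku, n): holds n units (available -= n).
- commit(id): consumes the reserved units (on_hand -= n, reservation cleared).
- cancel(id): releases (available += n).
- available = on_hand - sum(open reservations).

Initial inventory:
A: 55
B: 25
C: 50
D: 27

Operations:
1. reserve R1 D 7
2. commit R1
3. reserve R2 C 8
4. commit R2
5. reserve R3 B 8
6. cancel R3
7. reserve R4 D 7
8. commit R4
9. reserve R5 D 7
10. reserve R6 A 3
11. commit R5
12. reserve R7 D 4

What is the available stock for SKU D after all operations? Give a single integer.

Step 1: reserve R1 D 7 -> on_hand[A=55 B=25 C=50 D=27] avail[A=55 B=25 C=50 D=20] open={R1}
Step 2: commit R1 -> on_hand[A=55 B=25 C=50 D=20] avail[A=55 B=25 C=50 D=20] open={}
Step 3: reserve R2 C 8 -> on_hand[A=55 B=25 C=50 D=20] avail[A=55 B=25 C=42 D=20] open={R2}
Step 4: commit R2 -> on_hand[A=55 B=25 C=42 D=20] avail[A=55 B=25 C=42 D=20] open={}
Step 5: reserve R3 B 8 -> on_hand[A=55 B=25 C=42 D=20] avail[A=55 B=17 C=42 D=20] open={R3}
Step 6: cancel R3 -> on_hand[A=55 B=25 C=42 D=20] avail[A=55 B=25 C=42 D=20] open={}
Step 7: reserve R4 D 7 -> on_hand[A=55 B=25 C=42 D=20] avail[A=55 B=25 C=42 D=13] open={R4}
Step 8: commit R4 -> on_hand[A=55 B=25 C=42 D=13] avail[A=55 B=25 C=42 D=13] open={}
Step 9: reserve R5 D 7 -> on_hand[A=55 B=25 C=42 D=13] avail[A=55 B=25 C=42 D=6] open={R5}
Step 10: reserve R6 A 3 -> on_hand[A=55 B=25 C=42 D=13] avail[A=52 B=25 C=42 D=6] open={R5,R6}
Step 11: commit R5 -> on_hand[A=55 B=25 C=42 D=6] avail[A=52 B=25 C=42 D=6] open={R6}
Step 12: reserve R7 D 4 -> on_hand[A=55 B=25 C=42 D=6] avail[A=52 B=25 C=42 D=2] open={R6,R7}
Final available[D] = 2

Answer: 2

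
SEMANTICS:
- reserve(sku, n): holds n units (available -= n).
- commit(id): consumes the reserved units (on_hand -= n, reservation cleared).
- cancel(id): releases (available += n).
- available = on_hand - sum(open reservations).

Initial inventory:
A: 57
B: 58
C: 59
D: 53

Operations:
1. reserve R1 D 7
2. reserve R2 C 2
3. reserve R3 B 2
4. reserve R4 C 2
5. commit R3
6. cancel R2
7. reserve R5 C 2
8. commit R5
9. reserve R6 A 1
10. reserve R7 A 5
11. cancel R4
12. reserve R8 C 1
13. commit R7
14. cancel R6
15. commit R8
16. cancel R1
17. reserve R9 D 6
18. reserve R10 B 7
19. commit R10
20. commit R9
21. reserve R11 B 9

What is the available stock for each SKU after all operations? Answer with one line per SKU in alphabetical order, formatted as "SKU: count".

Answer: A: 52
B: 40
C: 56
D: 47

Derivation:
Step 1: reserve R1 D 7 -> on_hand[A=57 B=58 C=59 D=53] avail[A=57 B=58 C=59 D=46] open={R1}
Step 2: reserve R2 C 2 -> on_hand[A=57 B=58 C=59 D=53] avail[A=57 B=58 C=57 D=46] open={R1,R2}
Step 3: reserve R3 B 2 -> on_hand[A=57 B=58 C=59 D=53] avail[A=57 B=56 C=57 D=46] open={R1,R2,R3}
Step 4: reserve R4 C 2 -> on_hand[A=57 B=58 C=59 D=53] avail[A=57 B=56 C=55 D=46] open={R1,R2,R3,R4}
Step 5: commit R3 -> on_hand[A=57 B=56 C=59 D=53] avail[A=57 B=56 C=55 D=46] open={R1,R2,R4}
Step 6: cancel R2 -> on_hand[A=57 B=56 C=59 D=53] avail[A=57 B=56 C=57 D=46] open={R1,R4}
Step 7: reserve R5 C 2 -> on_hand[A=57 B=56 C=59 D=53] avail[A=57 B=56 C=55 D=46] open={R1,R4,R5}
Step 8: commit R5 -> on_hand[A=57 B=56 C=57 D=53] avail[A=57 B=56 C=55 D=46] open={R1,R4}
Step 9: reserve R6 A 1 -> on_hand[A=57 B=56 C=57 D=53] avail[A=56 B=56 C=55 D=46] open={R1,R4,R6}
Step 10: reserve R7 A 5 -> on_hand[A=57 B=56 C=57 D=53] avail[A=51 B=56 C=55 D=46] open={R1,R4,R6,R7}
Step 11: cancel R4 -> on_hand[A=57 B=56 C=57 D=53] avail[A=51 B=56 C=57 D=46] open={R1,R6,R7}
Step 12: reserve R8 C 1 -> on_hand[A=57 B=56 C=57 D=53] avail[A=51 B=56 C=56 D=46] open={R1,R6,R7,R8}
Step 13: commit R7 -> on_hand[A=52 B=56 C=57 D=53] avail[A=51 B=56 C=56 D=46] open={R1,R6,R8}
Step 14: cancel R6 -> on_hand[A=52 B=56 C=57 D=53] avail[A=52 B=56 C=56 D=46] open={R1,R8}
Step 15: commit R8 -> on_hand[A=52 B=56 C=56 D=53] avail[A=52 B=56 C=56 D=46] open={R1}
Step 16: cancel R1 -> on_hand[A=52 B=56 C=56 D=53] avail[A=52 B=56 C=56 D=53] open={}
Step 17: reserve R9 D 6 -> on_hand[A=52 B=56 C=56 D=53] avail[A=52 B=56 C=56 D=47] open={R9}
Step 18: reserve R10 B 7 -> on_hand[A=52 B=56 C=56 D=53] avail[A=52 B=49 C=56 D=47] open={R10,R9}
Step 19: commit R10 -> on_hand[A=52 B=49 C=56 D=53] avail[A=52 B=49 C=56 D=47] open={R9}
Step 20: commit R9 -> on_hand[A=52 B=49 C=56 D=47] avail[A=52 B=49 C=56 D=47] open={}
Step 21: reserve R11 B 9 -> on_hand[A=52 B=49 C=56 D=47] avail[A=52 B=40 C=56 D=47] open={R11}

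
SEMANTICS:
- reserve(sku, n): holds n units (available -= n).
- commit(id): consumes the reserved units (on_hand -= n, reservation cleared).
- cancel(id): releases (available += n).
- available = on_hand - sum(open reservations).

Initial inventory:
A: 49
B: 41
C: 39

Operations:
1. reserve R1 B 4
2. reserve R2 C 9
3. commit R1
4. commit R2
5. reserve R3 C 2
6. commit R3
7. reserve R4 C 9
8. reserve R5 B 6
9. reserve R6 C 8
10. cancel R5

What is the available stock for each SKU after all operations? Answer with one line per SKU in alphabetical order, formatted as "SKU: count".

Step 1: reserve R1 B 4 -> on_hand[A=49 B=41 C=39] avail[A=49 B=37 C=39] open={R1}
Step 2: reserve R2 C 9 -> on_hand[A=49 B=41 C=39] avail[A=49 B=37 C=30] open={R1,R2}
Step 3: commit R1 -> on_hand[A=49 B=37 C=39] avail[A=49 B=37 C=30] open={R2}
Step 4: commit R2 -> on_hand[A=49 B=37 C=30] avail[A=49 B=37 C=30] open={}
Step 5: reserve R3 C 2 -> on_hand[A=49 B=37 C=30] avail[A=49 B=37 C=28] open={R3}
Step 6: commit R3 -> on_hand[A=49 B=37 C=28] avail[A=49 B=37 C=28] open={}
Step 7: reserve R4 C 9 -> on_hand[A=49 B=37 C=28] avail[A=49 B=37 C=19] open={R4}
Step 8: reserve R5 B 6 -> on_hand[A=49 B=37 C=28] avail[A=49 B=31 C=19] open={R4,R5}
Step 9: reserve R6 C 8 -> on_hand[A=49 B=37 C=28] avail[A=49 B=31 C=11] open={R4,R5,R6}
Step 10: cancel R5 -> on_hand[A=49 B=37 C=28] avail[A=49 B=37 C=11] open={R4,R6}

Answer: A: 49
B: 37
C: 11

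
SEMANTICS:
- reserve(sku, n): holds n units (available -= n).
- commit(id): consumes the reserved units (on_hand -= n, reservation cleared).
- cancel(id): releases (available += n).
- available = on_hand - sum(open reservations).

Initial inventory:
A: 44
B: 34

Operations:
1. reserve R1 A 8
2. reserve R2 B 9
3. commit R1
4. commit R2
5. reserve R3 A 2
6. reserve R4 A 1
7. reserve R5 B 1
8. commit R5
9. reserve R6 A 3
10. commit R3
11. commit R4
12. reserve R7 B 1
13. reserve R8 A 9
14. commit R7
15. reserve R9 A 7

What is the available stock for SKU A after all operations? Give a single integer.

Answer: 14

Derivation:
Step 1: reserve R1 A 8 -> on_hand[A=44 B=34] avail[A=36 B=34] open={R1}
Step 2: reserve R2 B 9 -> on_hand[A=44 B=34] avail[A=36 B=25] open={R1,R2}
Step 3: commit R1 -> on_hand[A=36 B=34] avail[A=36 B=25] open={R2}
Step 4: commit R2 -> on_hand[A=36 B=25] avail[A=36 B=25] open={}
Step 5: reserve R3 A 2 -> on_hand[A=36 B=25] avail[A=34 B=25] open={R3}
Step 6: reserve R4 A 1 -> on_hand[A=36 B=25] avail[A=33 B=25] open={R3,R4}
Step 7: reserve R5 B 1 -> on_hand[A=36 B=25] avail[A=33 B=24] open={R3,R4,R5}
Step 8: commit R5 -> on_hand[A=36 B=24] avail[A=33 B=24] open={R3,R4}
Step 9: reserve R6 A 3 -> on_hand[A=36 B=24] avail[A=30 B=24] open={R3,R4,R6}
Step 10: commit R3 -> on_hand[A=34 B=24] avail[A=30 B=24] open={R4,R6}
Step 11: commit R4 -> on_hand[A=33 B=24] avail[A=30 B=24] open={R6}
Step 12: reserve R7 B 1 -> on_hand[A=33 B=24] avail[A=30 B=23] open={R6,R7}
Step 13: reserve R8 A 9 -> on_hand[A=33 B=24] avail[A=21 B=23] open={R6,R7,R8}
Step 14: commit R7 -> on_hand[A=33 B=23] avail[A=21 B=23] open={R6,R8}
Step 15: reserve R9 A 7 -> on_hand[A=33 B=23] avail[A=14 B=23] open={R6,R8,R9}
Final available[A] = 14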